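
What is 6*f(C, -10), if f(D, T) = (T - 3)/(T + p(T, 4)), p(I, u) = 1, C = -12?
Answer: 26/3 ≈ 8.6667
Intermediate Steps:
f(D, T) = (-3 + T)/(1 + T) (f(D, T) = (T - 3)/(T + 1) = (-3 + T)/(1 + T))
6*f(C, -10) = 6*((-3 - 10)/(1 - 10)) = 6*(-13/(-9)) = 6*(-⅑*(-13)) = 6*(13/9) = 26/3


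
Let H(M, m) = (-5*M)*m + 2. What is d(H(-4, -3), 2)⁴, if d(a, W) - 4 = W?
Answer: 1296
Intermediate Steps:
H(M, m) = 2 - 5*M*m (H(M, m) = -5*M*m + 2 = 2 - 5*M*m)
d(a, W) = 4 + W
d(H(-4, -3), 2)⁴ = (4 + 2)⁴ = 6⁴ = 1296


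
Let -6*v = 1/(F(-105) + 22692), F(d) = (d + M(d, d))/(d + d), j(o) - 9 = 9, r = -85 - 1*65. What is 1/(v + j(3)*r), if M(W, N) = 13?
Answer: -4765412/12866612435 ≈ -0.00037037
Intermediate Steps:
r = -150 (r = -85 - 65 = -150)
j(o) = 18 (j(o) = 9 + 9 = 18)
F(d) = (13 + d)/(2*d) (F(d) = (d + 13)/(d + d) = (13 + d)/((2*d)) = (13 + d)*(1/(2*d)) = (13 + d)/(2*d))
v = -35/4765412 (v = -1/(6*((1/2)*(13 - 105)/(-105) + 22692)) = -1/(6*((1/2)*(-1/105)*(-92) + 22692)) = -1/(6*(46/105 + 22692)) = -1/(6*2382706/105) = -1/6*105/2382706 = -35/4765412 ≈ -7.3446e-6)
1/(v + j(3)*r) = 1/(-35/4765412 + 18*(-150)) = 1/(-35/4765412 - 2700) = 1/(-12866612435/4765412) = -4765412/12866612435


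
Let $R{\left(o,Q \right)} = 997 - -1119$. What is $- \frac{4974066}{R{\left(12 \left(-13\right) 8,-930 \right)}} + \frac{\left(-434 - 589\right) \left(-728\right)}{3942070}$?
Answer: $- \frac{445603192689}{189577730} \approx -2350.5$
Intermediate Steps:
$R{\left(o,Q \right)} = 2116$ ($R{\left(o,Q \right)} = 997 + 1119 = 2116$)
$- \frac{4974066}{R{\left(12 \left(-13\right) 8,-930 \right)}} + \frac{\left(-434 - 589\right) \left(-728\right)}{3942070} = - \frac{4974066}{2116} + \frac{\left(-434 - 589\right) \left(-728\right)}{3942070} = \left(-4974066\right) \frac{1}{2116} + \left(-1023\right) \left(-728\right) \frac{1}{3942070} = - \frac{2487033}{1058} + 744744 \cdot \frac{1}{3942070} = - \frac{2487033}{1058} + \frac{33852}{179185} = - \frac{445603192689}{189577730}$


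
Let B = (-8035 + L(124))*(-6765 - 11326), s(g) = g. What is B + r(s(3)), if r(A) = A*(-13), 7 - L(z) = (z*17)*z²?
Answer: 586521725837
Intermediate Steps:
L(z) = 7 - 17*z³ (L(z) = 7 - z*17*z² = 7 - 17*z*z² = 7 - 17*z³)
r(A) = -13*A
B = 586521725876 (B = (-8035 + (7 - 17*124³))*(-6765 - 11326) = (-8035 + (7 - 17*1906624))*(-18091) = (-8035 + (7 - 32412608))*(-18091) = (-8035 - 32412601)*(-18091) = -32420636*(-18091) = 586521725876)
B + r(s(3)) = 586521725876 - 13*3 = 586521725876 - 39 = 586521725837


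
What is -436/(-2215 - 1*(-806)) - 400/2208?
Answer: 24943/194442 ≈ 0.12828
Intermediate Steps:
-436/(-2215 - 1*(-806)) - 400/2208 = -436/(-2215 + 806) - 400*1/2208 = -436/(-1409) - 25/138 = -436*(-1/1409) - 25/138 = 436/1409 - 25/138 = 24943/194442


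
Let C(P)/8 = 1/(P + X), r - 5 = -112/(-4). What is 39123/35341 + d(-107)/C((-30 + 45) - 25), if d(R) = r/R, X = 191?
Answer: -177602505/30251896 ≈ -5.8708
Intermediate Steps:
r = 33 (r = 5 - 112/(-4) = 5 - 112*(-¼) = 5 + 28 = 33)
C(P) = 8/(191 + P) (C(P) = 8/(P + 191) = 8/(191 + P))
d(R) = 33/R
39123/35341 + d(-107)/C((-30 + 45) - 25) = 39123/35341 + (33/(-107))/((8/(191 + ((-30 + 45) - 25)))) = 39123*(1/35341) + (33*(-1/107))/((8/(191 + (15 - 25)))) = 39123/35341 - 33/(107*(8/(191 - 10))) = 39123/35341 - 33/(107*(8/181)) = 39123/35341 - 33/(107*(8*(1/181))) = 39123/35341 - 33/(107*8/181) = 39123/35341 - 33/107*181/8 = 39123/35341 - 5973/856 = -177602505/30251896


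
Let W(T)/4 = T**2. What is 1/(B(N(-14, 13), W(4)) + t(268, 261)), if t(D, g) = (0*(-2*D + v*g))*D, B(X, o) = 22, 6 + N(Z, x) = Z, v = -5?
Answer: 1/22 ≈ 0.045455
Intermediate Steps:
W(T) = 4*T**2
N(Z, x) = -6 + Z
t(D, g) = 0 (t(D, g) = (0*(-2*D - 5*g))*D = (0*(-5*g - 2*D))*D = 0*D = 0)
1/(B(N(-14, 13), W(4)) + t(268, 261)) = 1/(22 + 0) = 1/22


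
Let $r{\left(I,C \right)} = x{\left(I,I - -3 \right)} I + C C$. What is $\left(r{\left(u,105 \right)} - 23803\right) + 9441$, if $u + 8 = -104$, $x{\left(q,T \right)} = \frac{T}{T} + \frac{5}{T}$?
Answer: $- \frac{375381}{109} \approx -3443.9$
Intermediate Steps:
$x{\left(q,T \right)} = 1 + \frac{5}{T}$
$u = -112$ ($u = -8 - 104 = -112$)
$r{\left(I,C \right)} = C^{2} + \frac{I \left(8 + I\right)}{3 + I}$ ($r{\left(I,C \right)} = \frac{5 + \left(I - -3\right)}{I - -3} I + C C = \frac{5 + \left(I + 3\right)}{I + 3} I + C^{2} = \frac{5 + \left(3 + I\right)}{3 + I} I + C^{2} = \frac{8 + I}{3 + I} I + C^{2} = \frac{I \left(8 + I\right)}{3 + I} + C^{2} = C^{2} + \frac{I \left(8 + I\right)}{3 + I}$)
$\left(r{\left(u,105 \right)} - 23803\right) + 9441 = \left(\frac{- 112 \left(8 - 112\right) + 105^{2} \left(3 - 112\right)}{3 - 112} - 23803\right) + 9441 = \left(\frac{\left(-112\right) \left(-104\right) + 11025 \left(-109\right)}{-109} - 23803\right) + 9441 = \left(- \frac{11648 - 1201725}{109} - 23803\right) + 9441 = \left(\left(- \frac{1}{109}\right) \left(-1190077\right) - 23803\right) + 9441 = \left(\frac{1190077}{109} - 23803\right) + 9441 = - \frac{1404450}{109} + 9441 = - \frac{375381}{109}$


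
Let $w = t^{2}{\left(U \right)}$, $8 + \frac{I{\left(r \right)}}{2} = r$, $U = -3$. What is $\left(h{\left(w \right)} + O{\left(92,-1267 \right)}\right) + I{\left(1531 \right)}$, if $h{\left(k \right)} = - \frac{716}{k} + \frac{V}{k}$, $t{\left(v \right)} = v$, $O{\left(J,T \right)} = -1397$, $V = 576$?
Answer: $\frac{14701}{9} \approx 1633.4$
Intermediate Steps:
$I{\left(r \right)} = -16 + 2 r$
$w = 9$ ($w = \left(-3\right)^{2} = 9$)
$h{\left(k \right)} = - \frac{140}{k}$ ($h{\left(k \right)} = - \frac{716}{k} + \frac{576}{k} = - \frac{140}{k}$)
$\left(h{\left(w \right)} + O{\left(92,-1267 \right)}\right) + I{\left(1531 \right)} = \left(- \frac{140}{9} - 1397\right) + \left(-16 + 2 \cdot 1531\right) = \left(\left(-140\right) \frac{1}{9} - 1397\right) + \left(-16 + 3062\right) = \left(- \frac{140}{9} - 1397\right) + 3046 = - \frac{12713}{9} + 3046 = \frac{14701}{9}$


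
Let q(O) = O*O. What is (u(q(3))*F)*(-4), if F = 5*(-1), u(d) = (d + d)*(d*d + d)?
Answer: 32400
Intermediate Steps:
q(O) = O**2
u(d) = 2*d*(d + d**2) (u(d) = (2*d)*(d**2 + d) = (2*d)*(d + d**2) = 2*d*(d + d**2))
F = -5
(u(q(3))*F)*(-4) = ((2*(3**2)**2*(1 + 3**2))*(-5))*(-4) = ((2*9**2*(1 + 9))*(-5))*(-4) = ((2*81*10)*(-5))*(-4) = (1620*(-5))*(-4) = -8100*(-4) = 32400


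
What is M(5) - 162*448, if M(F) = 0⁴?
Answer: -72576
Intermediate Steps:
M(F) = 0
M(5) - 162*448 = 0 - 162*448 = 0 - 72576 = -72576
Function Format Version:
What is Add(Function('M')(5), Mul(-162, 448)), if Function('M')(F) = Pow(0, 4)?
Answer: -72576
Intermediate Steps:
Function('M')(F) = 0
Add(Function('M')(5), Mul(-162, 448)) = Add(0, Mul(-162, 448)) = Add(0, -72576) = -72576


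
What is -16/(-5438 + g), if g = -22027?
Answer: 16/27465 ≈ 0.00058256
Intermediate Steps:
-16/(-5438 + g) = -16/(-5438 - 22027) = -16/(-27465) = -1/27465*(-16) = 16/27465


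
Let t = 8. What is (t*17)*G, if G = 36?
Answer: 4896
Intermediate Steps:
(t*17)*G = (8*17)*36 = 136*36 = 4896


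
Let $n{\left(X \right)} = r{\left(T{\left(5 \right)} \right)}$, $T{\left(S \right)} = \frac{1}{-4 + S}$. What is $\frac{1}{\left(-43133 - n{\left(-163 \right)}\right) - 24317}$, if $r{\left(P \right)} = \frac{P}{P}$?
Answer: $- \frac{1}{67451} \approx -1.4826 \cdot 10^{-5}$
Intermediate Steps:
$r{\left(P \right)} = 1$
$n{\left(X \right)} = 1$
$\frac{1}{\left(-43133 - n{\left(-163 \right)}\right) - 24317} = \frac{1}{\left(-43133 - 1\right) - 24317} = \frac{1}{-43134 - 24317} = \frac{1}{-67451} = - \frac{1}{67451}$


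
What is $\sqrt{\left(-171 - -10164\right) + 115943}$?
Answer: $4 \sqrt{7871} \approx 354.87$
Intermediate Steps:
$\sqrt{\left(-171 - -10164\right) + 115943} = \sqrt{\left(-171 + 10164\right) + 115943} = \sqrt{9993 + 115943} = \sqrt{125936} = 4 \sqrt{7871}$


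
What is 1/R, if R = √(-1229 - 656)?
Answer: -I*√1885/1885 ≈ -0.023033*I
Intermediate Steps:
R = I*√1885 (R = √(-1885) = I*√1885 ≈ 43.417*I)
1/R = 1/(I*√1885) = -I*√1885/1885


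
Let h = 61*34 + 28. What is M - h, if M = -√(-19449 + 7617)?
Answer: -2102 - 2*I*√2958 ≈ -2102.0 - 108.78*I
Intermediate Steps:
M = -2*I*√2958 (M = -√(-11832) = -2*I*√2958 ≈ -108.78*I)
h = 2102 (h = 2074 + 28 = 2102)
M - h = -2*I*√2958 - 1*2102 = -2*I*√2958 - 2102 = -2102 - 2*I*√2958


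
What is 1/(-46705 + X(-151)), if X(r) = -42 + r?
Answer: -1/46898 ≈ -2.1323e-5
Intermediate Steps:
1/(-46705 + X(-151)) = 1/(-46705 + (-42 - 151)) = 1/(-46705 - 193) = 1/(-46898) = -1/46898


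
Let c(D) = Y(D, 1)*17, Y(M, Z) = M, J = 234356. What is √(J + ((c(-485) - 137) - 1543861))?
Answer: I*√1317887 ≈ 1148.0*I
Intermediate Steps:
c(D) = 17*D (c(D) = D*17 = 17*D)
√(J + ((c(-485) - 137) - 1543861)) = √(234356 + ((17*(-485) - 137) - 1543861)) = √(234356 + ((-8245 - 137) - 1543861)) = √(234356 + (-8382 - 1543861)) = √(234356 - 1552243) = √(-1317887) = I*√1317887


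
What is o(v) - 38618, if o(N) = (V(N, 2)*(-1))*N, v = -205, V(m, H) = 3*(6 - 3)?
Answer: -36773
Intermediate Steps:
V(m, H) = 9 (V(m, H) = 3*3 = 9)
o(N) = -9*N (o(N) = (9*(-1))*N = -9*N)
o(v) - 38618 = -9*(-205) - 38618 = 1845 - 38618 = -36773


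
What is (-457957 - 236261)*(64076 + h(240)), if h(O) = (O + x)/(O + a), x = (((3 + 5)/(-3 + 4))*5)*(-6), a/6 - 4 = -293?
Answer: -44482712568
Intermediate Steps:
a = -1734 (a = 24 + 6*(-293) = 24 - 1758 = -1734)
x = -240 (x = ((8/1)*5)*(-6) = ((8*1)*5)*(-6) = (8*5)*(-6) = 40*(-6) = -240)
h(O) = (-240 + O)/(-1734 + O) (h(O) = (O - 240)/(O - 1734) = (-240 + O)/(-1734 + O))
(-457957 - 236261)*(64076 + h(240)) = (-457957 - 236261)*(64076 + (-240 + 240)/(-1734 + 240)) = -694218*(64076 + 0/(-1494)) = -694218*(64076 - 1/1494*0) = -694218*(64076 + 0) = -694218*64076 = -44482712568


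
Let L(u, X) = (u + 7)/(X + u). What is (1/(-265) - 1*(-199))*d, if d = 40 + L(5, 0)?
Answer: 210936/25 ≈ 8437.4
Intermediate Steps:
L(u, X) = (7 + u)/(X + u)
d = 212/5 (d = 40 + (7 + 5)/(0 + 5) = 40 + 12/5 = 212/5 ≈ 42.400)
(1/(-265) - 1*(-199))*d = (1/(-265) - 1*(-199))*(212/5) = (-1/265 + 199)*(212/5) = (52734/265)*(212/5) = 210936/25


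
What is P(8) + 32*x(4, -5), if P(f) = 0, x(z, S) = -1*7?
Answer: -224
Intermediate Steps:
x(z, S) = -7
P(8) + 32*x(4, -5) = 0 + 32*(-7) = 0 - 224 = -224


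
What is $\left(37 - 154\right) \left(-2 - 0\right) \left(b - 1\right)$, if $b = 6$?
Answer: $1170$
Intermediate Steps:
$\left(37 - 154\right) \left(-2 - 0\right) \left(b - 1\right) = \left(37 - 154\right) \left(-2 - 0\right) \left(6 - 1\right) = - 117 \left(-2 + 0\right) 5 = - 117 \left(\left(-2\right) 5\right) = \left(-117\right) \left(-10\right) = 1170$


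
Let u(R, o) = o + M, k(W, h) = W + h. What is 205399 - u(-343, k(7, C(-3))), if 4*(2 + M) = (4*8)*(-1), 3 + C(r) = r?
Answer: 205408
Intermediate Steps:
C(r) = -3 + r
M = -10 (M = -2 + ((4*8)*(-1))/4 = -2 + (32*(-1))/4 = -2 + (¼)*(-32) = -2 - 8 = -10)
u(R, o) = -10 + o (u(R, o) = o - 10 = -10 + o)
205399 - u(-343, k(7, C(-3))) = 205399 - (-10 + (7 + (-3 - 3))) = 205399 - (-10 + (7 - 6)) = 205399 - (-10 + 1) = 205399 - 1*(-9) = 205399 + 9 = 205408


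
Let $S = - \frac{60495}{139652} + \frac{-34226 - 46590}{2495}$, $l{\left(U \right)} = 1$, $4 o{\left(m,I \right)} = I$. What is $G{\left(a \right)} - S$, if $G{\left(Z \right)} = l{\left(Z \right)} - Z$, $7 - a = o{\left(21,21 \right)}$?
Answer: $\frac{2793931813}{87107935} \approx 32.074$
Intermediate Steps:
$o{\left(m,I \right)} = \frac{I}{4}$
$a = \frac{7}{4}$ ($a = 7 - \frac{1}{4} \cdot 21 = 7 - \frac{21}{4} = \frac{7}{4} \approx 1.75$)
$S = - \frac{11437051057}{348431740}$ ($S = \left(-60495\right) \frac{1}{139652} - \frac{80816}{2495} = - \frac{60495}{139652} - \frac{80816}{2495} = - \frac{11437051057}{348431740} \approx -32.824$)
$G{\left(Z \right)} = 1 - Z$
$G{\left(a \right)} - S = \left(1 - \frac{7}{4}\right) - - \frac{11437051057}{348431740} = \left(1 - \frac{7}{4}\right) + \frac{11437051057}{348431740} = - \frac{3}{4} + \frac{11437051057}{348431740} = \frac{2793931813}{87107935}$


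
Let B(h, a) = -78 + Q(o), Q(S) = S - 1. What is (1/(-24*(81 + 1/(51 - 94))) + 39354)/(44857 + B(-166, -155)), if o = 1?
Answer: 3288735029/3742091472 ≈ 0.87885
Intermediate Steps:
Q(S) = -1 + S
B(h, a) = -78 (B(h, a) = -78 + (-1 + 1) = -78 + 0 = -78)
(1/(-24*(81 + 1/(51 - 94))) + 39354)/(44857 + B(-166, -155)) = (1/(-24*(81 + 1/(51 - 94))) + 39354)/(44857 - 78) = (1/(-24*(81 + 1/(-43))) + 39354)/44779 = (1/(-24*(81 - 1/43)) + 39354)*(1/44779) = (1/(-24*3482/43) + 39354)*(1/44779) = (1/(-83568/43) + 39354)*(1/44779) = (-43/83568 + 39354)*(1/44779) = (3288735029/83568)*(1/44779) = 3288735029/3742091472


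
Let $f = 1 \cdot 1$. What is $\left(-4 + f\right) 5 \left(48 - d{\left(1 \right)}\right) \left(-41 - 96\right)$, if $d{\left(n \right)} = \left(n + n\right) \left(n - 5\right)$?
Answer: $115080$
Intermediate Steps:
$d{\left(n \right)} = 2 n \left(-5 + n\right)$
$f = 1$
$\left(-4 + f\right) 5 \left(48 - d{\left(1 \right)}\right) \left(-41 - 96\right) = \left(-4 + 1\right) 5 \left(48 - 2 \cdot 1 \left(-5 + 1\right)\right) \left(-41 - 96\right) = \left(-3\right) 5 \left(48 - 2 \cdot 1 \left(-4\right)\right) \left(-137\right) = - 15 \left(48 - -8\right) \left(-137\right) = - 15 \left(48 + 8\right) \left(-137\right) = \left(-15\right) 56 \left(-137\right) = \left(-840\right) \left(-137\right) = 115080$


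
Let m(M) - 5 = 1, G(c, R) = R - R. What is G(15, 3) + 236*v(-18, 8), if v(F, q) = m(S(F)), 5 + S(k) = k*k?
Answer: 1416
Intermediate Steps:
S(k) = -5 + k² (S(k) = -5 + k*k = -5 + k²)
G(c, R) = 0
m(M) = 6 (m(M) = 5 + 1 = 6)
v(F, q) = 6
G(15, 3) + 236*v(-18, 8) = 0 + 236*6 = 0 + 1416 = 1416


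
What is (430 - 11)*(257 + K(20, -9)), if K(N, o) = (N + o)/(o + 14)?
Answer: 543024/5 ≈ 1.0860e+5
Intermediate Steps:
K(N, o) = (N + o)/(14 + o)
(430 - 11)*(257 + K(20, -9)) = (430 - 11)*(257 + (20 - 9)/(14 - 9)) = 419*(257 + 11/5) = 419*(1296/5) = 543024/5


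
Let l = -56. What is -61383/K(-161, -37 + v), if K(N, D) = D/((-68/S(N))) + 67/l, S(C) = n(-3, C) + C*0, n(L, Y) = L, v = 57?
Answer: 58436616/299 ≈ 1.9544e+5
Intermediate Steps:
S(C) = -3 (S(C) = -3 + C*0 = -3 + 0 = -3)
K(N, D) = -67/56 + 3*D/68 (K(N, D) = D/((-68/(-3))) + 67/(-56) = D/((-68*(-⅓))) + 67*(-1/56) = D/(68/3) - 67/56 = D*(3/68) - 67/56 = 3*D/68 - 67/56 = -67/56 + 3*D/68)
-61383/K(-161, -37 + v) = -61383/(-67/56 + 3*(-37 + 57)/68) = -61383/(-67/56 + (3/68)*20) = -61383/(-67/56 + 15/17) = -61383/(-299/952) = -61383*(-952/299) = 58436616/299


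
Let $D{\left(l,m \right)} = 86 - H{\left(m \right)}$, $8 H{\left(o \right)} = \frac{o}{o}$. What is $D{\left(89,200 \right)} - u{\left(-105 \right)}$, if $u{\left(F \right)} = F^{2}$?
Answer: $- \frac{87513}{8} \approx -10939.0$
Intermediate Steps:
$H{\left(o \right)} = \frac{1}{8}$ ($H{\left(o \right)} = \frac{o \frac{1}{o}}{8} = \frac{1}{8} \cdot 1 = \frac{1}{8}$)
$D{\left(l,m \right)} = \frac{687}{8}$ ($D{\left(l,m \right)} = 86 - \frac{1}{8} = \frac{687}{8}$)
$D{\left(89,200 \right)} - u{\left(-105 \right)} = \frac{687}{8} - \left(-105\right)^{2} = \frac{687}{8} - 11025 = - \frac{87513}{8}$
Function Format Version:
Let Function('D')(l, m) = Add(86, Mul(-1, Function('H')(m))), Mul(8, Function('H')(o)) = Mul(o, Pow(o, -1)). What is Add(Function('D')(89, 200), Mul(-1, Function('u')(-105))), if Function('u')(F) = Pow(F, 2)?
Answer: Rational(-87513, 8) ≈ -10939.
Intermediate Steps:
Function('H')(o) = Rational(1, 8) (Function('H')(o) = Mul(Rational(1, 8), Mul(o, Pow(o, -1))) = Mul(Rational(1, 8), 1) = Rational(1, 8))
Function('D')(l, m) = Rational(687, 8) (Function('D')(l, m) = Add(86, Mul(-1, Rational(1, 8))) = Add(86, Rational(-1, 8)) = Rational(687, 8))
Add(Function('D')(89, 200), Mul(-1, Function('u')(-105))) = Add(Rational(687, 8), Mul(-1, Pow(-105, 2))) = Add(Rational(687, 8), Mul(-1, 11025)) = Add(Rational(687, 8), -11025) = Rational(-87513, 8)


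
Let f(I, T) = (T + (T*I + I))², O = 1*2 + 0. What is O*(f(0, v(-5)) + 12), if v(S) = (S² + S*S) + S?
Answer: 4074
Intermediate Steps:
v(S) = S + 2*S² (v(S) = (S² + S²) + S = 2*S² + S = S + 2*S²)
O = 2 (O = 2 + 0 = 2)
f(I, T) = (I + T + I*T)² (f(I, T) = (T + (I*T + I))² = (T + (I + I*T))² = (I + T + I*T)²)
O*(f(0, v(-5)) + 12) = 2*((0 - 5*(1 + 2*(-5)) + 0*(-5*(1 + 2*(-5))))² + 12) = 2*((0 - 5*(1 - 10) + 0*(-5*(1 - 10)))² + 12) = 2*((0 - 5*(-9) + 0*(-5*(-9)))² + 12) = 2*((0 + 45 + 0*45)² + 12) = 2*((0 + 45 + 0)² + 12) = 2*(45² + 12) = 2*(2025 + 12) = 2*2037 = 4074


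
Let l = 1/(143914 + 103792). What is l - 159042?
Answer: -39395657651/247706 ≈ -1.5904e+5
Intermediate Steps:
l = 1/247706 ≈ 4.0370e-6
l - 159042 = 1/247706 - 159042 = -39395657651/247706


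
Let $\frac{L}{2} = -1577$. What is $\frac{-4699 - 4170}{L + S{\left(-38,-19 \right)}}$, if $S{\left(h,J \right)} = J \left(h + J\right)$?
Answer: $\frac{8869}{2071} \approx 4.2825$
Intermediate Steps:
$L = -3154$ ($L = 2 \left(-1577\right) = -3154$)
$S{\left(h,J \right)} = J \left(J + h\right)$
$\frac{-4699 - 4170}{L + S{\left(-38,-19 \right)}} = \frac{-4699 - 4170}{-3154 - 19 \left(-19 - 38\right)} = - \frac{8869}{-3154 - -1083} = - \frac{8869}{-3154 + 1083} = - \frac{8869}{-2071} = \left(-8869\right) \left(- \frac{1}{2071}\right) = \frac{8869}{2071}$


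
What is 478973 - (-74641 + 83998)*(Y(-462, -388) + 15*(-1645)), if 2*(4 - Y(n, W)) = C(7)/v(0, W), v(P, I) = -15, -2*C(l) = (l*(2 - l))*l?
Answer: 925149249/4 ≈ 2.3129e+8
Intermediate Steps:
C(l) = -l**2*(2 - l)/2 (C(l) = -l*(2 - l)*l/2 = -l**2*(2 - l)/2)
Y(n, W) = 97/12 (Y(n, W) = 4 - (1/2)*7**2*(-2 + 7)/(2*(-15)) = 4 - (1/2)*49*5*(-1)/(2*15) = 4 - 245*(-1)/(4*15) = 4 - 1/2*(-49/6) = 4 + 49/12 = 97/12)
478973 - (-74641 + 83998)*(Y(-462, -388) + 15*(-1645)) = 478973 - (-74641 + 83998)*(97/12 + 15*(-1645)) = 478973 - 9357*(97/12 - 24675) = 478973 - 9357*(-296003)/12 = 478973 - 1*(-923233357/4) = 478973 + 923233357/4 = 925149249/4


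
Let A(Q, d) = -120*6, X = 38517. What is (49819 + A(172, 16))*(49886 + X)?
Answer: 4340498897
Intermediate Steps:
A(Q, d) = -720
(49819 + A(172, 16))*(49886 + X) = (49819 - 720)*(49886 + 38517) = 49099*88403 = 4340498897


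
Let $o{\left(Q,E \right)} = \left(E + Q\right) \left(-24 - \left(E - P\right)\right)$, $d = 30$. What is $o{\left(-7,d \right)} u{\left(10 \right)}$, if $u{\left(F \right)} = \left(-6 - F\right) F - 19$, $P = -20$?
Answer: $304658$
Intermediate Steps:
$u{\left(F \right)} = -19 + F \left(-6 - F\right)$ ($u{\left(F \right)} = F \left(-6 - F\right) - 19 = -19 + F \left(-6 - F\right)$)
$o{\left(Q,E \right)} = \left(-44 - E\right) \left(E + Q\right)$ ($o{\left(Q,E \right)} = \left(E + Q\right) \left(-24 - \left(20 + E\right)\right) = \left(E + Q\right) \left(-44 - E\right) = \left(-44 - E\right) \left(E + Q\right)$)
$o{\left(-7,d \right)} u{\left(10 \right)} = \left(- 30^{2} - 1320 - -308 - 30 \left(-7\right)\right) \left(-19 - 10^{2} - 60\right) = \left(\left(-1\right) 900 - 1320 + 308 + 210\right) \left(-19 - 100 - 60\right) = \left(-900 - 1320 + 308 + 210\right) \left(-19 - 100 - 60\right) = \left(-1702\right) \left(-179\right) = 304658$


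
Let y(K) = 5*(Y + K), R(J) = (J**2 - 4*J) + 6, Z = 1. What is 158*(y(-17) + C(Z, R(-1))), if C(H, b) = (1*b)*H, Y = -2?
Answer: -13272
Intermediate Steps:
R(J) = 6 + J**2 - 4*J
y(K) = -10 + 5*K (y(K) = 5*(-2 + K) = -10 + 5*K)
C(H, b) = H*b (C(H, b) = b*H = H*b)
158*(y(-17) + C(Z, R(-1))) = 158*((-10 + 5*(-17)) + 1*(6 + (-1)**2 - 4*(-1))) = 158*((-10 - 85) + 1*(6 + 1 + 4)) = 158*(-95 + 1*11) = 158*(-95 + 11) = 158*(-84) = -13272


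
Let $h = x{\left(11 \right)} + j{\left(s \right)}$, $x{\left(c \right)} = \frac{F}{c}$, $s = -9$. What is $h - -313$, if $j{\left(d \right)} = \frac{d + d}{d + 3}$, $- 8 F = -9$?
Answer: $\frac{27817}{88} \approx 316.1$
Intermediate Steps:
$F = \frac{9}{8}$ ($F = \left(- \frac{1}{8}\right) \left(-9\right) = \frac{9}{8} \approx 1.125$)
$j{\left(d \right)} = \frac{2 d}{3 + d}$
$x{\left(c \right)} = \frac{9}{8 c}$
$h = \frac{273}{88}$ ($h = \frac{9}{8 \cdot 11} + 2 \left(-9\right) \frac{1}{3 - 9} = \frac{9}{8} \cdot \frac{1}{11} + 2 \left(-9\right) \frac{1}{-6} = \frac{9}{88} + 2 \left(-9\right) \left(- \frac{1}{6}\right) = \frac{9}{88} + 3 = \frac{273}{88} \approx 3.1023$)
$h - -313 = \frac{273}{88} - -313 = \frac{273}{88} + 313 = \frac{27817}{88}$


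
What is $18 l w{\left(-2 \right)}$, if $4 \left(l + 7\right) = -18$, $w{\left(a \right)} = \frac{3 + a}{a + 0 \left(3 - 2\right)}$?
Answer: $\frac{207}{2} \approx 103.5$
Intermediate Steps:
$w{\left(a \right)} = \frac{3 + a}{a}$ ($w{\left(a \right)} = \frac{3 + a}{a + 0 \cdot 1} = \frac{3 + a}{a + 0} = \frac{3 + a}{a}$)
$l = - \frac{23}{2}$ ($l = -7 + \frac{1}{4} \left(-18\right) = -7 - \frac{9}{2} = - \frac{23}{2} \approx -11.5$)
$18 l w{\left(-2 \right)} = 18 \left(- \frac{23}{2}\right) \frac{3 - 2}{-2} = - 207 \left(\left(- \frac{1}{2}\right) 1\right) = \left(-207\right) \left(- \frac{1}{2}\right) = \frac{207}{2}$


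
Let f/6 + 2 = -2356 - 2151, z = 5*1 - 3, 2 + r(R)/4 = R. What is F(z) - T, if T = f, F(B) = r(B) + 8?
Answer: 27062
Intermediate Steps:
r(R) = -8 + 4*R
z = 2 (z = 5 - 3 = 2)
F(B) = 4*B (F(B) = (-8 + 4*B) + 8 = 4*B)
f = -27054 (f = -12 + 6*(-2356 - 2151) = -12 + 6*(-4507) = -12 - 27042 = -27054)
T = -27054
F(z) - T = 4*2 - 1*(-27054) = 8 + 27054 = 27062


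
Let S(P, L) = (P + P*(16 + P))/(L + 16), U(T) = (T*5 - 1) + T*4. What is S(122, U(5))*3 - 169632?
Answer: -1687841/10 ≈ -1.6878e+5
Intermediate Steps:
U(T) = -1 + 9*T (U(T) = (5*T - 1) + 4*T = (-1 + 5*T) + 4*T = -1 + 9*T)
S(P, L) = (P + P*(16 + P))/(16 + L)
S(122, U(5))*3 - 169632 = (122*(17 + 122)/(16 + (-1 + 9*5)))*3 - 169632 = (122*139/(16 + (-1 + 45)))*3 - 169632 = (122*139/(16 + 44))*3 - 169632 = (122*139/60)*3 - 169632 = (122*(1/60)*139)*3 - 169632 = (8479/30)*3 - 169632 = 8479/10 - 169632 = -1687841/10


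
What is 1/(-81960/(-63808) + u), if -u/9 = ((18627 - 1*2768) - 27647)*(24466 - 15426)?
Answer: 7976/7649555729925 ≈ 1.0427e-9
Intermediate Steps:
u = 959071680 (u = -9*((18627 - 1*2768) - 27647)*(24466 - 15426) = -9*((18627 - 2768) - 27647)*9040 = -9*(15859 - 27647)*9040 = -(-106092)*9040 = -9*(-106563520) = 959071680)
1/(-81960/(-63808) + u) = 1/(-81960/(-63808) + 959071680) = 1/(-81960*(-1/63808) + 959071680) = 1/(10245/7976 + 959071680) = 1/(7649555729925/7976) = 7976/7649555729925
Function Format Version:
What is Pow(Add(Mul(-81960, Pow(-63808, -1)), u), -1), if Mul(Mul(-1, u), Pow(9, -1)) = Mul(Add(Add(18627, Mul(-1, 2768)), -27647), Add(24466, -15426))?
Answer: Rational(7976, 7649555729925) ≈ 1.0427e-9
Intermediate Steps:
u = 959071680 (u = Mul(-9, Mul(Add(Add(18627, Mul(-1, 2768)), -27647), Add(24466, -15426))) = Mul(-9, Mul(Add(Add(18627, -2768), -27647), 9040)) = Mul(-9, Mul(Add(15859, -27647), 9040)) = Mul(-9, Mul(-11788, 9040)) = Mul(-9, -106563520) = 959071680)
Pow(Add(Mul(-81960, Pow(-63808, -1)), u), -1) = Pow(Add(Mul(-81960, Pow(-63808, -1)), 959071680), -1) = Pow(Add(Mul(-81960, Rational(-1, 63808)), 959071680), -1) = Pow(Add(Rational(10245, 7976), 959071680), -1) = Pow(Rational(7649555729925, 7976), -1) = Rational(7976, 7649555729925)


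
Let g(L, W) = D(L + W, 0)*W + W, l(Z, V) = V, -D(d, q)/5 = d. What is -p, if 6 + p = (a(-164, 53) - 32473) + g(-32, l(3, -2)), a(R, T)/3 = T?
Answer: 32662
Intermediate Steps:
D(d, q) = -5*d
a(R, T) = 3*T
g(L, W) = W + W*(-5*L - 5*W) (g(L, W) = (-5*(L + W))*W + W = (-5*L - 5*W)*W + W = W*(-5*L - 5*W) + W = W + W*(-5*L - 5*W))
p = -32662 (p = -6 + ((3*53 - 32473) - 2*(1 - 5*(-32) - 5*(-2))) = -6 + ((159 - 32473) - 2*(1 + 160 + 10)) = -6 + (-32314 - 2*171) = -6 + (-32314 - 342) = -6 - 32656 = -32662)
-p = -1*(-32662) = 32662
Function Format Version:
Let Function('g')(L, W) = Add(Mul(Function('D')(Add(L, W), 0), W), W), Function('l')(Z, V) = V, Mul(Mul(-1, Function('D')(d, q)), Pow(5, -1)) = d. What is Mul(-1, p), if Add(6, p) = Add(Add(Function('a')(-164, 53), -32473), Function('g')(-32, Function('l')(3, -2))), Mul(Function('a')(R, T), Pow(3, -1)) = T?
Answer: 32662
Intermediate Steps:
Function('D')(d, q) = Mul(-5, d)
Function('a')(R, T) = Mul(3, T)
Function('g')(L, W) = Add(W, Mul(W, Add(Mul(-5, L), Mul(-5, W)))) (Function('g')(L, W) = Add(Mul(Mul(-5, Add(L, W)), W), W) = Add(Mul(Add(Mul(-5, L), Mul(-5, W)), W), W) = Add(Mul(W, Add(Mul(-5, L), Mul(-5, W))), W) = Add(W, Mul(W, Add(Mul(-5, L), Mul(-5, W)))))
p = -32662 (p = Add(-6, Add(Add(Mul(3, 53), -32473), Mul(-2, Add(1, Mul(-5, -32), Mul(-5, -2))))) = Add(-6, Add(Add(159, -32473), Mul(-2, Add(1, 160, 10)))) = Add(-6, Add(-32314, Mul(-2, 171))) = Add(-6, Add(-32314, -342)) = Add(-6, -32656) = -32662)
Mul(-1, p) = Mul(-1, -32662) = 32662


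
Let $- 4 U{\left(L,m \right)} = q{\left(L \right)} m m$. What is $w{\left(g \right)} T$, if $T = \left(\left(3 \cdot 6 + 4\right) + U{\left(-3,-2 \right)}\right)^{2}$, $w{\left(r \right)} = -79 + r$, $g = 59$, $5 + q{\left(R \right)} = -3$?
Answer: $-18000$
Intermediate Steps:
$q{\left(R \right)} = -8$ ($q{\left(R \right)} = -5 - 3 = -8$)
$U{\left(L,m \right)} = 2 m^{2}$ ($U{\left(L,m \right)} = - \frac{- 8 m m}{4} = - \frac{\left(-8\right) m^{2}}{4} = 2 m^{2}$)
$T = 900$ ($T = \left(\left(3 \cdot 6 + 4\right) + 2 \left(-2\right)^{2}\right)^{2} = \left(\left(18 + 4\right) + 2 \cdot 4\right)^{2} = \left(22 + 8\right)^{2} = 30^{2} = 900$)
$w{\left(g \right)} T = \left(-79 + 59\right) 900 = \left(-20\right) 900 = -18000$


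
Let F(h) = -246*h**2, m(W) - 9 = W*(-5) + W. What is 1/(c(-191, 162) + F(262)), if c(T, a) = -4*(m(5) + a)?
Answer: -1/16887028 ≈ -5.9217e-8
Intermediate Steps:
m(W) = 9 - 4*W (m(W) = 9 + (W*(-5) + W) = 9 + (-5*W + W) = 9 - 4*W)
c(T, a) = 44 - 4*a (c(T, a) = -4*((9 - 4*5) + a) = -4*((9 - 20) + a) = -4*(-11 + a) = 44 - 4*a)
1/(c(-191, 162) + F(262)) = 1/((44 - 4*162) - 246*262**2) = 1/((44 - 648) - 246*68644) = 1/(-604 - 16886424) = 1/(-16887028) = -1/16887028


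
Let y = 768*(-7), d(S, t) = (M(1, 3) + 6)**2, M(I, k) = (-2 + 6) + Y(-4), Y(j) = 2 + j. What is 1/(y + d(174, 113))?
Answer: -1/5312 ≈ -0.00018825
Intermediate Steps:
M(I, k) = 2 (M(I, k) = (-2 + 6) + (2 - 4) = 4 - 2 = 2)
d(S, t) = 64 (d(S, t) = (2 + 6)**2 = 8**2 = 64)
y = -5376
1/(y + d(174, 113)) = 1/(-5376 + 64) = 1/(-5312) = -1/5312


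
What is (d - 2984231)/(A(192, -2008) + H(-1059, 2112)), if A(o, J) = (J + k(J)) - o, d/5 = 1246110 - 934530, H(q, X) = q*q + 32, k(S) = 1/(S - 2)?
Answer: -2866925310/2249819129 ≈ -1.2743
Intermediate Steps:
k(S) = 1/(-2 + S)
H(q, X) = 32 + q² (H(q, X) = q² + 32 = 32 + q²)
d = 1557900 (d = 5*(1246110 - 934530) = 5*311580 = 1557900)
A(o, J) = J + 1/(-2 + J) - o (A(o, J) = (J + 1/(-2 + J)) - o = J + 1/(-2 + J) - o)
(d - 2984231)/(A(192, -2008) + H(-1059, 2112)) = (1557900 - 2984231)/((1 + (-2 - 2008)*(-2008 - 1*192))/(-2 - 2008) + (32 + (-1059)²)) = -1426331/((1 - 2010*(-2008 - 192))/(-2010) + (32 + 1121481)) = -1426331/(-(1 - 2010*(-2200))/2010 + 1121513) = -1426331/(-(1 + 4422000)/2010 + 1121513) = -1426331/(-1/2010*4422001 + 1121513) = -1426331/(-4422001/2010 + 1121513) = -1426331/2249819129/2010 = -1426331*2010/2249819129 = -2866925310/2249819129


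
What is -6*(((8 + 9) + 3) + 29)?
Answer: -294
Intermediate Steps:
-6*(((8 + 9) + 3) + 29) = -6*((17 + 3) + 29) = -6*(20 + 29) = -6*49 = -294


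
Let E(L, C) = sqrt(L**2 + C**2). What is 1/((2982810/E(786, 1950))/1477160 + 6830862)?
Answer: 73204778735141735347968/500051741280287744592605660087 - 851843606456*sqrt(146)/500051741280287744592605660087 ≈ 1.4639e-7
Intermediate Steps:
E(L, C) = sqrt(C**2 + L**2)
1/((2982810/E(786, 1950))/1477160 + 6830862) = 1/((2982810/(sqrt(1950**2 + 786**2)))/1477160 + 6830862) = 1/((2982810/(sqrt(3802500 + 617796)))*(1/1477160) + 6830862) = 1/((2982810/(sqrt(4420296)))*(1/1477160) + 6830862) = 1/((2982810/((174*sqrt(146))))*(1/1477160) + 6830862) = 1/((2982810*(sqrt(146)/25404))*(1/1477160) + 6830862) = 1/((497135*sqrt(146)/4234)*(1/1477160) + 6830862) = 1/(99427*sqrt(146)/1250859088 + 6830862) = 1/(6830862 + 99427*sqrt(146)/1250859088)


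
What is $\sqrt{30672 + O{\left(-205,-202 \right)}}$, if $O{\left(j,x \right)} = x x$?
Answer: $2 \sqrt{17869} \approx 267.35$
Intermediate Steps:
$O{\left(j,x \right)} = x^{2}$
$\sqrt{30672 + O{\left(-205,-202 \right)}} = \sqrt{30672 + \left(-202\right)^{2}} = \sqrt{30672 + 40804} = \sqrt{71476} = 2 \sqrt{17869}$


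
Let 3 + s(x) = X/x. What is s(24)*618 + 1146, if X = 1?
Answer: -2729/4 ≈ -682.25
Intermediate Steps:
s(x) = -3 + 1/x
s(24)*618 + 1146 = (-3 + 1/24)*618 + 1146 = -71/24*618 + 1146 = -7313/4 + 1146 = -2729/4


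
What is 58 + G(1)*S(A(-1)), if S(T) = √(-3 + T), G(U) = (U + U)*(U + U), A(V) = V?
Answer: 58 + 8*I ≈ 58.0 + 8.0*I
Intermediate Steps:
G(U) = 4*U² (G(U) = (2*U)*(2*U) = 4*U²)
58 + G(1)*S(A(-1)) = 58 + (4*1²)*√(-3 - 1) = 58 + (4*1)*√(-4) = 58 + 4*(2*I) = 58 + 8*I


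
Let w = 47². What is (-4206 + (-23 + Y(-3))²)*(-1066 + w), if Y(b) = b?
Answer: -4034790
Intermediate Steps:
w = 2209
(-4206 + (-23 + Y(-3))²)*(-1066 + w) = (-4206 + (-23 - 3)²)*(-1066 + 2209) = (-4206 + (-26)²)*1143 = (-4206 + 676)*1143 = -3530*1143 = -4034790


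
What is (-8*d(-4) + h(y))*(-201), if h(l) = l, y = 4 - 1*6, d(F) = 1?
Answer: 2010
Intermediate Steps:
y = -2 (y = 4 - 6 = -2)
(-8*d(-4) + h(y))*(-201) = (-8*1 - 2)*(-201) = (-8 - 2)*(-201) = -10*(-201) = 2010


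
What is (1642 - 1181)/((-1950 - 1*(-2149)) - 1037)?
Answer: -461/838 ≈ -0.55012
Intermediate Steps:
(1642 - 1181)/((-1950 - 1*(-2149)) - 1037) = 461/((-1950 + 2149) - 1037) = 461/(199 - 1037) = 461/(-838) = 461*(-1/838) = -461/838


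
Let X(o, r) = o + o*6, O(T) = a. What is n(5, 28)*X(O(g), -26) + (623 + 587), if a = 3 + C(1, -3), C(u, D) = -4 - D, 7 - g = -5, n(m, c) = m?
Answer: 1280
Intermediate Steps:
g = 12 (g = 7 - 1*(-5) = 7 + 5 = 12)
a = 2 (a = 3 + (-4 - 1*(-3)) = 3 + (-4 + 3) = 3 - 1 = 2)
O(T) = 2
X(o, r) = 7*o (X(o, r) = o + 6*o = 7*o)
n(5, 28)*X(O(g), -26) + (623 + 587) = 5*(7*2) + (623 + 587) = 5*14 + 1210 = 70 + 1210 = 1280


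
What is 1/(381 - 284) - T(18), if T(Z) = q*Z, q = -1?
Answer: 1747/97 ≈ 18.010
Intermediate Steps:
T(Z) = -Z
1/(381 - 284) - T(18) = 1/(381 - 284) - (-1)*18 = 1/97 - 1*(-18) = 1/97 + 18 = 1747/97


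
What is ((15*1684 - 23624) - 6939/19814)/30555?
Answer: 6481753/121083354 ≈ 0.053531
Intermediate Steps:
((15*1684 - 23624) - 6939/19814)/30555 = ((25260 - 23624) - 6939*1/19814)*(1/30555) = (1636 - 6939/19814)*(1/30555) = (32408765/19814)*(1/30555) = 6481753/121083354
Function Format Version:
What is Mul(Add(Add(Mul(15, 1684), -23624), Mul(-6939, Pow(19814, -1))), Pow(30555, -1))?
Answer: Rational(6481753, 121083354) ≈ 0.053531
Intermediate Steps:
Mul(Add(Add(Mul(15, 1684), -23624), Mul(-6939, Pow(19814, -1))), Pow(30555, -1)) = Mul(Add(Add(25260, -23624), Mul(-6939, Rational(1, 19814))), Rational(1, 30555)) = Mul(Add(1636, Rational(-6939, 19814)), Rational(1, 30555)) = Mul(Rational(32408765, 19814), Rational(1, 30555)) = Rational(6481753, 121083354)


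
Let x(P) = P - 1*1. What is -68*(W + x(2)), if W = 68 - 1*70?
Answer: 68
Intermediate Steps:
W = -2 (W = 68 - 70 = -2)
x(P) = -1 + P (x(P) = P - 1 = -1 + P)
-68*(W + x(2)) = -68*(-2 + (-1 + 2)) = -68*(-2 + 1) = -68*(-1) = 68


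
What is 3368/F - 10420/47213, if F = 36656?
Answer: -27867767/216329966 ≈ -0.12882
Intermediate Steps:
3368/F - 10420/47213 = 3368/36656 - 10420/47213 = 3368*(1/36656) - 10420*1/47213 = 421/4582 - 10420/47213 = -27867767/216329966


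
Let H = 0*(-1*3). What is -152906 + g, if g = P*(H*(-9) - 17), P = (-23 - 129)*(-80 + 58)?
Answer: -209754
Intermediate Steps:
H = 0 (H = 0*(-3) = 0)
P = 3344 (P = -152*(-22) = 3344)
g = -56848 (g = 3344*(0*(-9) - 17) = 3344*(0 - 17) = 3344*(-17) = -56848)
-152906 + g = -152906 - 56848 = -209754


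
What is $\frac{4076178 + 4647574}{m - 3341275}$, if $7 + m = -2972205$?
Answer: $- \frac{8723752}{6313487} \approx -1.3818$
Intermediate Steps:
$m = -2972212$ ($m = -7 - 2972205 = -2972212$)
$\frac{4076178 + 4647574}{m - 3341275} = \frac{4076178 + 4647574}{-2972212 - 3341275} = \frac{8723752}{-6313487} = 8723752 \left(- \frac{1}{6313487}\right) = - \frac{8723752}{6313487}$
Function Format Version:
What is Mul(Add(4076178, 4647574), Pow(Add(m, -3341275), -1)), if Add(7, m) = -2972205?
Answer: Rational(-8723752, 6313487) ≈ -1.3818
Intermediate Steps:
m = -2972212 (m = Add(-7, -2972205) = -2972212)
Mul(Add(4076178, 4647574), Pow(Add(m, -3341275), -1)) = Mul(Add(4076178, 4647574), Pow(Add(-2972212, -3341275), -1)) = Mul(8723752, Pow(-6313487, -1)) = Mul(8723752, Rational(-1, 6313487)) = Rational(-8723752, 6313487)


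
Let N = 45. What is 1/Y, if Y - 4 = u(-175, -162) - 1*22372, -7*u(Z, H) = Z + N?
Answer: -7/156446 ≈ -4.4744e-5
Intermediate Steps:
u(Z, H) = -45/7 - Z/7 (u(Z, H) = -(Z + 45)/7 = -(45 + Z)/7 = -45/7 - Z/7)
Y = -156446/7 (Y = 4 + ((-45/7 - 1/7*(-175)) - 1*22372) = 4 + ((-45/7 + 25) - 22372) = 4 + (130/7 - 22372) = 4 - 156474/7 = -156446/7 ≈ -22349.)
1/Y = 1/(-156446/7) = -7/156446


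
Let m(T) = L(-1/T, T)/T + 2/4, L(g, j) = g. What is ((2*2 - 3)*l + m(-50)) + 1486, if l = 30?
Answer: 3791249/2500 ≈ 1516.5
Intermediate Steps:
m(T) = 1/2 - 1/T**2 (m(T) = (-1/T)/T + 2/4 = -1/T**2 + 2*(1/4) = -1/T**2 + 1/2 = 1/2 - 1/T**2)
((2*2 - 3)*l + m(-50)) + 1486 = ((2*2 - 3)*30 + (1/2 - 1/(-50)**2)) + 1486 = ((4 - 3)*30 + (1/2 - 1*1/2500)) + 1486 = (1*30 + (1/2 - 1/2500)) + 1486 = (30 + 1249/2500) + 1486 = 76249/2500 + 1486 = 3791249/2500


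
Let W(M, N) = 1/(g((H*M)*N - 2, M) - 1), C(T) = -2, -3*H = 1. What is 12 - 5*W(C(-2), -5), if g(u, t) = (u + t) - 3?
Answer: 423/34 ≈ 12.441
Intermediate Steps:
H = -1/3 (H = -1/3*1 = -1/3 ≈ -0.33333)
g(u, t) = -3 + t + u (g(u, t) = (t + u) - 3 = -3 + t + u)
W(M, N) = 1/(-6 + M - M*N/3) (W(M, N) = 1/((-3 + M + ((-M/3)*N - 2)) - 1) = 1/((-3 + M + (-M*N/3 - 2)) - 1) = 1/((-3 + M + (-2 - M*N/3)) - 1) = 1/((-5 + M - M*N/3) - 1) = 1/(-6 + M - M*N/3))
12 - 5*W(C(-2), -5) = 12 - (-15)/(18 - 3*(-2) - 2*(-5)) = 12 - (-15)/(18 + 6 + 10) = 12 - (-15)/34 = 12 - 5*(-3/34) = 12 + 15/34 = 423/34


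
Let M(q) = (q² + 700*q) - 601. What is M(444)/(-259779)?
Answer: -507335/259779 ≈ -1.9529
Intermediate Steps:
M(q) = -601 + q² + 700*q
M(444)/(-259779) = (-601 + 444² + 700*444)/(-259779) = (-601 + 197136 + 310800)*(-1/259779) = 507335*(-1/259779) = -507335/259779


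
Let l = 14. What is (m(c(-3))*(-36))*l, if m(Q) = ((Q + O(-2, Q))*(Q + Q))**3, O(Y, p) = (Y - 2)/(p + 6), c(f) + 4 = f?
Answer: -37340352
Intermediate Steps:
c(f) = -4 + f
O(Y, p) = (-2 + Y)/(6 + p)
m(Q) = 8*Q**3*(Q - 4/(6 + Q))**3 (m(Q) = ((Q + (-2 - 2)/(6 + Q))*(Q + Q))**3 = ((Q - 4/(6 + Q))*(2*Q))**3 = (2*Q*(Q - 4/(6 + Q)))**3 = 8*Q**3*(Q - 4/(6 + Q))**3)
(m(c(-3))*(-36))*l = ((8*(-4 - 3)**3*(-4 + (-4 - 3)*(6 + (-4 - 3)))**3/(6 + (-4 - 3))**3)*(-36))*14 = ((8*(-7)**3*(-4 - 7*(6 - 7))**3/(6 - 7)**3)*(-36))*14 = ((8*(-343)*(-4 - 7*(-1))**3/(-1)**3)*(-36))*14 = ((8*(-343)*(-4 + 7)**3*(-1))*(-36))*14 = ((8*(-343)*3**3*(-1))*(-36))*14 = ((8*(-343)*27*(-1))*(-36))*14 = (74088*(-36))*14 = -2667168*14 = -37340352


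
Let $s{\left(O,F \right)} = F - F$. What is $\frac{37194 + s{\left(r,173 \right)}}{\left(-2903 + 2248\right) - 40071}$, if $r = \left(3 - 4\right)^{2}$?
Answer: $- \frac{18597}{20363} \approx -0.91327$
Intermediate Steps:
$r = 1$ ($r = \left(-1\right)^{2} = 1$)
$s{\left(O,F \right)} = 0$
$\frac{37194 + s{\left(r,173 \right)}}{\left(-2903 + 2248\right) - 40071} = \frac{37194 + 0}{\left(-2903 + 2248\right) - 40071} = \frac{37194}{-655 - 40071} = \frac{37194}{-40726} = 37194 \left(- \frac{1}{40726}\right) = - \frac{18597}{20363}$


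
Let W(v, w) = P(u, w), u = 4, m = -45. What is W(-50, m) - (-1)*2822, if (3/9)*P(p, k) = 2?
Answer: 2828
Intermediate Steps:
P(p, k) = 6 (P(p, k) = 3*2 = 6)
W(v, w) = 6
W(-50, m) - (-1)*2822 = 6 - (-1)*2822 = 6 - 1*(-2822) = 6 + 2822 = 2828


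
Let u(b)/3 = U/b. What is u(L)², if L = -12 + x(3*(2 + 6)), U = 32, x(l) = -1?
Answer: 9216/169 ≈ 54.533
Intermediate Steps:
L = -13 (L = -12 - 1 = -13)
u(b) = 96/b (u(b) = 3*(32/b) = 96/b)
u(L)² = (96/(-13))² = (96*(-1/13))² = (-96/13)² = 9216/169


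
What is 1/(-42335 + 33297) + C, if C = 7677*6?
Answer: 416308355/9038 ≈ 46062.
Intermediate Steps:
C = 46062
1/(-42335 + 33297) + C = 1/(-42335 + 33297) + 46062 = 1/(-9038) + 46062 = -1/9038 + 46062 = 416308355/9038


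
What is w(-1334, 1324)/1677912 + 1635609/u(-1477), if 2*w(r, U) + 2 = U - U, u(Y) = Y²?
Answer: 2744405786879/3660413687448 ≈ 0.74975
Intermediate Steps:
w(r, U) = -1 (w(r, U) = -1 + (U - U)/2 = -1 + (½)*0 = -1 + 0 = -1)
w(-1334, 1324)/1677912 + 1635609/u(-1477) = -1/1677912 + 1635609/((-1477)²) = -1*1/1677912 + 1635609/2181529 = -1/1677912 + 1635609*(1/2181529) = -1/1677912 + 1635609/2181529 = 2744405786879/3660413687448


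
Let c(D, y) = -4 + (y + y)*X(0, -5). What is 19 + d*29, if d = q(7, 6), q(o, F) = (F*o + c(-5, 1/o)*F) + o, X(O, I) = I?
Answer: 3468/7 ≈ 495.43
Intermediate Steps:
c(D, y) = -4 - 10*y (c(D, y) = -4 + (y + y)*(-5) = -4 + (2*y)*(-5) = -4 - 10*y)
q(o, F) = o + F*o + F*(-4 - 10/o) (q(o, F) = (F*o + (-4 - 10/o)*F) + o = (F*o + F*(-4 - 10/o)) + o = o + F*o + F*(-4 - 10/o))
d = 115/7 (d = 7 - 4*6 + 6*7 - 10*6/7 = 7 - 24 + 42 - 10*6*⅐ = 7 - 24 + 42 - 60/7 = 115/7 ≈ 16.429)
19 + d*29 = 19 + (115/7)*29 = 19 + 3335/7 = 3468/7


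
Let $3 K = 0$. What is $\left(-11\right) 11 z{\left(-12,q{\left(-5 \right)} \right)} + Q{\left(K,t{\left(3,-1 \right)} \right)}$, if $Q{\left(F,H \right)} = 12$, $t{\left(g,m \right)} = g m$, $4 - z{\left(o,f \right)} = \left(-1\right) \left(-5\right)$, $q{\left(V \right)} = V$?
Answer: $133$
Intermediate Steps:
$z{\left(o,f \right)} = -1$ ($z{\left(o,f \right)} = 4 - \left(-1\right) \left(-5\right) = 4 - 5 = -1$)
$K = 0$ ($K = \frac{1}{3} \cdot 0 = 0$)
$\left(-11\right) 11 z{\left(-12,q{\left(-5 \right)} \right)} + Q{\left(K,t{\left(3,-1 \right)} \right)} = \left(-11\right) 11 \left(-1\right) + 12 = \left(-121\right) \left(-1\right) + 12 = 121 + 12 = 133$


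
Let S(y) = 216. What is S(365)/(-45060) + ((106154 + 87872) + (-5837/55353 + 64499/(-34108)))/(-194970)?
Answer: -276426568285693039/276442713066986280 ≈ -0.99994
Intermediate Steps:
S(365)/(-45060) + ((106154 + 87872) + (-5837/55353 + 64499/(-34108)))/(-194970) = 216/(-45060) + ((106154 + 87872) + (-5837/55353 + 64499/(-34108)))/(-194970) = 216*(-1/45060) + (194026 + (-5837*1/55353 + 64499*(-1/34108)))*(-1/194970) = -18/3755 + (194026 + (-5837/55353 - 64499/34108))*(-1/194970) = -18/3755 + (194026 - 3769301543/1887980124)*(-1/194970) = -18/3755 + (366313462237681/1887980124)*(-1/194970) = -18/3755 - 366313462237681/368099484776280 = -276426568285693039/276442713066986280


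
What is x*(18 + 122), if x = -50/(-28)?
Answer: 250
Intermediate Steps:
x = 25/14 (x = -50*(-1/28) = 25/14 ≈ 1.7857)
x*(18 + 122) = 25*(18 + 122)/14 = (25/14)*140 = 250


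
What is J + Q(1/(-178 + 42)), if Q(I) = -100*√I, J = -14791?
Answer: -14791 - 25*I*√34/17 ≈ -14791.0 - 8.5749*I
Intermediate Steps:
J + Q(1/(-178 + 42)) = -14791 - 100*I*√34/68 = -14791 - 25*I*√34/17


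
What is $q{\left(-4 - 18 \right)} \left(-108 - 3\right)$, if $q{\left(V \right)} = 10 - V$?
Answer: $-3552$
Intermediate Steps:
$q{\left(-4 - 18 \right)} \left(-108 - 3\right) = \left(10 - \left(-4 - 18\right)\right) \left(-108 - 3\right) = \left(10 - -22\right) \left(-111\right) = \left(10 + 22\right) \left(-111\right) = 32 \left(-111\right) = -3552$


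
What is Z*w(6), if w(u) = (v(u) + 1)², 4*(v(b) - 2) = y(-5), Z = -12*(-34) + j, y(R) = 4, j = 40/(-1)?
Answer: 5888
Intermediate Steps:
j = -40 (j = 40*(-1) = -40)
Z = 368 (Z = -12*(-34) - 40 = 408 - 40 = 368)
v(b) = 3 (v(b) = 2 + (¼)*4 = 2 + 1 = 3)
w(u) = 16 (w(u) = (3 + 1)² = 4² = 16)
Z*w(6) = 368*16 = 5888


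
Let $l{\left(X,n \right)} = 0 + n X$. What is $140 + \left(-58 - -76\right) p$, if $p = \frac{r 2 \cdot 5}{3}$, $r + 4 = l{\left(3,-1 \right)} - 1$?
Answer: $-340$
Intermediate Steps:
$l{\left(X,n \right)} = X n$ ($l{\left(X,n \right)} = 0 + X n = X n$)
$r = -8$ ($r = -4 + \left(3 \left(-1\right) - 1\right) = -4 - 4 = -8$)
$p = - \frac{80}{3}$ ($p = \frac{\left(-8\right) 2 \cdot 5}{3} = \left(-16\right) 5 \cdot \frac{1}{3} = \left(-80\right) \frac{1}{3} = - \frac{80}{3} \approx -26.667$)
$140 + \left(-58 - -76\right) p = 140 + \left(-58 - -76\right) \left(- \frac{80}{3}\right) = 140 + \left(-58 + 76\right) \left(- \frac{80}{3}\right) = 140 + 18 \left(- \frac{80}{3}\right) = 140 - 480 = -340$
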